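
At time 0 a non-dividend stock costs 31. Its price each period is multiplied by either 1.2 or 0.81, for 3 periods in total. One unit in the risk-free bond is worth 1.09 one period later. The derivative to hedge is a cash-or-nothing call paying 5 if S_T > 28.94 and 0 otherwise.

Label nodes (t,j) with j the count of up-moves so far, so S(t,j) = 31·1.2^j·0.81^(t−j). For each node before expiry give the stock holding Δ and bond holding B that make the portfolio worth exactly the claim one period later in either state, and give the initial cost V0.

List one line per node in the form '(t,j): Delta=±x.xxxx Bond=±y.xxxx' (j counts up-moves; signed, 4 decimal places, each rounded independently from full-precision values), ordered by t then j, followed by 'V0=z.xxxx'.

Risk-neutral probability p* = (R−d)/(u−d) = (1.09−0.81)/(1.2−0.81) = 0.7179.
At expiry t=3: V(3,0)=0.0000, V(3,1)=0.0000, V(3,2)=5.0000, V(3,3)=5.0000
Node (2,0) S=20.3391: V=(p*·0.0000+(1−p*)·0.0000)/1.09=0.0000; Δ=(0.0000−0.0000)/(24.4069−16.4747)=0.0000; B=V−Δ·S=0.0000
Node (2,1) S=30.1320: V=(p*·5.0000+(1−p*)·0.0000)/1.09=3.2933; Δ=(5.0000−0.0000)/(36.1584−24.4069)=0.4255; B=V−Δ·S=-9.5272
Node (2,2) S=44.6400: V=(p*·5.0000+(1−p*)·5.0000)/1.09=4.5872; Δ=(5.0000−5.0000)/(53.5680−36.1584)=0.0000; B=V−Δ·S=4.5872
Node (1,0) S=25.1100: V=(p*·3.2933+(1−p*)·0.0000)/1.09=2.1692; Δ=(3.2933−0.0000)/(30.1320−20.3391)=0.3363; B=V−Δ·S=-6.2752
Node (1,1) S=37.2000: V=(p*·4.5872+(1−p*)·3.2933)/1.09=3.8736; Δ=(4.5872−3.2933)/(44.6400−30.1320)=0.0892; B=V−Δ·S=0.5561
Node (0,0) S=31.0000: V=(p*·3.8736+(1−p*)·2.1692)/1.09=3.1127; Δ=(3.8736−2.1692)/(37.2000−25.1100)=0.1410; B=V−Δ·S=-1.2575
Self-financing check: at every node Δ·S+B equals the discounted successor values.

(0,0): Delta=0.1410 Bond=-1.2575
(1,0): Delta=0.3363 Bond=-6.2752
(1,1): Delta=0.0892 Bond=0.5561
(2,0): Delta=0.0000 Bond=0.0000
(2,1): Delta=0.4255 Bond=-9.5272
(2,2): Delta=0.0000 Bond=4.5872
V0=3.1127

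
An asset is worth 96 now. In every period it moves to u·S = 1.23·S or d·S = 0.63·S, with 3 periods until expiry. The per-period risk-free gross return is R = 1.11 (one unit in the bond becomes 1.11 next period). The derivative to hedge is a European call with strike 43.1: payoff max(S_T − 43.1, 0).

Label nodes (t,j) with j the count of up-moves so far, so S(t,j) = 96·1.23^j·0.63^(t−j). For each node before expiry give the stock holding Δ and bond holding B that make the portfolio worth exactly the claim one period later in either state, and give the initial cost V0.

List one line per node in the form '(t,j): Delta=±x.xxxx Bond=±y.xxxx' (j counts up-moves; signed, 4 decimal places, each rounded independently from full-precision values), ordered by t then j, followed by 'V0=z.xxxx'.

Since d<R<u, set p* = (R−d)/(u−d) = 0.8000; price each node as the discounted p*-expectation of its children.
Terminal values V(3,·): V(3,0)=0.0000, V(3,1)=3.7660, V(3,2)=48.4002, V(3,3)=135.5432
Node (2,0) S=38.1024: V=(p*·3.7660+(1−p*)·0.0000)/1.11=2.7142; Δ=(3.7660−0.0000)/(46.8660−24.0045)=0.1647; B=V−Δ·S=-3.5624
Node (2,1) S=74.3904: V=(p*·48.4002+(1−p*)·3.7660)/1.11=35.5616; Δ=(48.4002−3.7660)/(91.5002−46.8660)=1.0000; B=V−Δ·S=-38.8288
Node (2,2) S=145.2384: V=(p*·135.5432+(1−p*)·48.4002)/1.11=106.4096; Δ=(135.5432−48.4002)/(178.6432−91.5002)=1.0000; B=V−Δ·S=-38.8288
Node (1,0) S=60.4800: V=(p*·35.5616+(1−p*)·2.7142)/1.11=26.1190; Δ=(35.5616−2.7142)/(74.3904−38.1024)=0.9052; B=V−Δ·S=-28.6266
Node (1,1) S=118.0800: V=(p*·106.4096+(1−p*)·35.5616)/1.11=83.0991; Δ=(106.4096−35.5616)/(145.2384−74.3904)=1.0000; B=V−Δ·S=-34.9809
Node (0,0) S=96.0000: V=(p*·83.0991+(1−p*)·26.1190)/1.11=64.5974; Δ=(83.0991−26.1190)/(118.0800−60.4800)=0.9892; B=V−Δ·S=-30.3694
Each (Δ,B) replicates both successor values, so the strategy is self-financing and V0 is arbitrage-free.

(0,0): Delta=0.9892 Bond=-30.3694
(1,0): Delta=0.9052 Bond=-28.6266
(1,1): Delta=1.0000 Bond=-34.9809
(2,0): Delta=0.1647 Bond=-3.5624
(2,1): Delta=1.0000 Bond=-38.8288
(2,2): Delta=1.0000 Bond=-38.8288
V0=64.5974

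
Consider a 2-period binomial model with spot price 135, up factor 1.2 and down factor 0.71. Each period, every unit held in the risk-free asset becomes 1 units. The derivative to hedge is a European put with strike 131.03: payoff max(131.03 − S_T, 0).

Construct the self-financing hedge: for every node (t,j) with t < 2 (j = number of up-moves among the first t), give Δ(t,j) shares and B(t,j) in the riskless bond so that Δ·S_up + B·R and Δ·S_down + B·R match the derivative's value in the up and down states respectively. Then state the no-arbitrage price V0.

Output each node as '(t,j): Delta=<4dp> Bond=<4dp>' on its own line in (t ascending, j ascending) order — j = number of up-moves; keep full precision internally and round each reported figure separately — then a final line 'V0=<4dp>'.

The replicating-portfolio and risk-neutral prices coincide; use p* = (1−0.71)/(1.2−0.71) = 0.5918 for the latter.
Payoff layer (t=2): V(2,0)=62.9765, V(2,1)=16.0100, V(2,2)=0.0000
  t=1,j=0: stock 95.8500 → up 115.0200 (V=16.0100), down 68.0535 (V=62.9765). Price 35.1800; hedge Δ=-1.0000, bond B=131.0300.
  t=1,j=1: stock 162.0000 → up 194.4000 (V=0.0000), down 115.0200 (V=16.0100). Price 6.5347; hedge Δ=-0.2017, bond B=39.2082.
  t=0,j=0: stock 135.0000 → up 162.0000 (V=6.5347), down 95.8500 (V=35.1800). Price 18.2267; hedge Δ=-0.4330, bond B=76.6865.
Each (Δ,B) replicates both successor values, so the strategy is self-financing and V0 is arbitrage-free.

(0,0): Delta=-0.4330 Bond=76.6865
(1,0): Delta=-1.0000 Bond=131.0300
(1,1): Delta=-0.2017 Bond=39.2082
V0=18.2267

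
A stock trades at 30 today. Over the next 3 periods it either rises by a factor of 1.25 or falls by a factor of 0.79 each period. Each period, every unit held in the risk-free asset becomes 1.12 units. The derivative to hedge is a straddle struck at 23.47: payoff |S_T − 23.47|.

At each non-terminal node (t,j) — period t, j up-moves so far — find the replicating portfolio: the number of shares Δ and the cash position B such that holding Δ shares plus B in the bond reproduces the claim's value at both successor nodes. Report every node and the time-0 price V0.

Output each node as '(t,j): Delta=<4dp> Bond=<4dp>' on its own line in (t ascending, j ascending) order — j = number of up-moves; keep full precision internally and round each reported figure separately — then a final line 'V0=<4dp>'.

Risk-neutral probability p* = (R−d)/(u−d) = (1.12−0.79)/(1.25−0.79) = 0.7174.
Payoff layer (t=3): V(3,0)=8.6788, V(3,1)=0.0662, V(3,2)=13.5613, V(3,3)=35.1238
  t=2,j=0: stock 18.7230 → up 23.4038 (V=0.0662), down 14.7912 (V=8.6788). Price 2.2324; hedge Δ=-1.0000, bond B=20.9554.
  t=2,j=1: stock 29.6250 → up 37.0312 (V=13.5613), down 23.4038 (V=0.0662). Price 8.7031; hedge Δ=0.9903, bond B=-20.6339.
  t=2,j=2: stock 46.8750 → up 58.5938 (V=35.1238), down 37.0312 (V=13.5613). Price 25.9196; hedge Δ=1.0000, bond B=-20.9554.
  t=1,j=0: stock 23.7000 → up 29.6250 (V=8.7031), down 18.7230 (V=2.2324). Price 6.1379; hedge Δ=0.5935, bond B=-7.9289.
  t=1,j=1: stock 37.5000 → up 46.8750 (V=25.9196), down 29.6250 (V=8.7031). Price 18.7983; hedge Δ=0.9981, bond B=-18.6290.
  t=0,j=0: stock 30.0000 → up 37.5000 (V=18.7983), down 23.7000 (V=6.1379). Price 13.5896; hedge Δ=0.9174, bond B=-13.9331.
Check: Δ(0,0)·S0 + B(0,0) = 13.5896 = V0.

(0,0): Delta=0.9174 Bond=-13.9331
(1,0): Delta=0.5935 Bond=-7.9289
(1,1): Delta=0.9981 Bond=-18.6290
(2,0): Delta=-1.0000 Bond=20.9554
(2,1): Delta=0.9903 Bond=-20.6339
(2,2): Delta=1.0000 Bond=-20.9554
V0=13.5896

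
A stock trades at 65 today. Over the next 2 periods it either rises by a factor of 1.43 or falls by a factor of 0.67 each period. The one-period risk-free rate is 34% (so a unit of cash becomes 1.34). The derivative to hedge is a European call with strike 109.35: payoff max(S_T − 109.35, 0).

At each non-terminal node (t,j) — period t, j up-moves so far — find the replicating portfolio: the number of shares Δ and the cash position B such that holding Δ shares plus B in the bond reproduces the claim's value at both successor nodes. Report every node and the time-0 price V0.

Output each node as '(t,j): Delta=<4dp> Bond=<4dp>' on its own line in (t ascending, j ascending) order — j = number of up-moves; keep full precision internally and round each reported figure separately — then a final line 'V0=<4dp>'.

No-arbitrage ⇒ martingale measure with p* = (R−d)/(u−d) = 0.8816.
At expiry t=2: V(2,0)=0.0000, V(2,1)=0.0000, V(2,2)=23.5685
Node (1,0) S=43.5500: V=(p*·0.0000+(1−p*)·0.0000)/1.34=0.0000; Δ=(0.0000−0.0000)/(62.2765−29.1785)=0.0000; B=V−Δ·S=0.0000
Node (1,1) S=92.9500: V=(p*·23.5685+(1−p*)·0.0000)/1.34=15.5056; Δ=(23.5685−0.0000)/(132.9185−62.2765)=0.3336; B=V−Δ·S=-15.5056
Node (0,0) S=65.0000: V=(p*·15.5056+(1−p*)·0.0000)/1.34=10.2010; Δ=(15.5056−0.0000)/(92.9500−43.5500)=0.3139; B=V−Δ·S=-10.2010
Check: Δ(0,0)·S0 + B(0,0) = 10.2010 = V0.

(0,0): Delta=0.3139 Bond=-10.2010
(1,0): Delta=0.0000 Bond=0.0000
(1,1): Delta=0.3336 Bond=-15.5056
V0=10.2010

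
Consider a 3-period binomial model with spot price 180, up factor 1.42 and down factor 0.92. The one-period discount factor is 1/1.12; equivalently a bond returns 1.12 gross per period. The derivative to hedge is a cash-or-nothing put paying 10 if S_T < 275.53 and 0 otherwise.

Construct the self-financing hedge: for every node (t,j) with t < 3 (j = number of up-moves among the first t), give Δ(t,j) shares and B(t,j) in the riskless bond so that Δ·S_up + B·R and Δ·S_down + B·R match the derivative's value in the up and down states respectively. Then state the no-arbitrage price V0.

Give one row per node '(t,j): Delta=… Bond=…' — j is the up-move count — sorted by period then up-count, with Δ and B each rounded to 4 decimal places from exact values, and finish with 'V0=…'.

Under the risk-neutral measure, an up-move has probability p* = (R−d)/(u−d) = 0.4000 and values discount at R = 1.12.
Payoff layer (t=3): V(3,0)=10.0000, V(3,1)=10.0000, V(3,2)=0.0000, V(3,3)=0.0000
(2,0): S=152.3520. Δ = (V_up−V_dn)/(S_up−S_dn) = (10.0000−10.0000)/(216.3398−140.1638) = 0.0000. V = [p*·10.0000 + (1−p*)·10.0000]/1.12 = 8.9286. B = V − Δ·S = 8.9286.
(2,1): S=235.1520. Δ = (V_up−V_dn)/(S_up−S_dn) = (0.0000−10.0000)/(333.9158−216.3398) = -0.0851. V = [p*·0.0000 + (1−p*)·10.0000]/1.12 = 5.3571. B = V − Δ·S = 25.3571.
(2,2): S=362.9520. Δ = (V_up−V_dn)/(S_up−S_dn) = (0.0000−0.0000)/(515.3918−333.9158) = 0.0000. V = [p*·0.0000 + (1−p*)·0.0000]/1.12 = 0.0000. B = V − Δ·S = 0.0000.
(1,0): S=165.6000. Δ = (V_up−V_dn)/(S_up−S_dn) = (5.3571−8.9286)/(235.1520−152.3520) = -0.0431. V = [p*·5.3571 + (1−p*)·8.9286]/1.12 = 6.6964. B = V − Δ·S = 13.8393.
(1,1): S=255.6000. Δ = (V_up−V_dn)/(S_up−S_dn) = (0.0000−5.3571)/(362.9520−235.1520) = -0.0419. V = [p*·0.0000 + (1−p*)·5.3571]/1.12 = 2.8699. B = V − Δ·S = 13.5842.
(0,0): S=180.0000. Δ = (V_up−V_dn)/(S_up−S_dn) = (2.8699−6.6964)/(255.6000−165.6000) = -0.0425. V = [p*·2.8699 + (1−p*)·6.6964]/1.12 = 4.6123. B = V − Δ·S = 12.2654.
The time-0 hedge costs 4.6123, which is the no-arbitrage price.

(0,0): Delta=-0.0425 Bond=12.2654
(1,0): Delta=-0.0431 Bond=13.8393
(1,1): Delta=-0.0419 Bond=13.5842
(2,0): Delta=0.0000 Bond=8.9286
(2,1): Delta=-0.0851 Bond=25.3571
(2,2): Delta=0.0000 Bond=0.0000
V0=4.6123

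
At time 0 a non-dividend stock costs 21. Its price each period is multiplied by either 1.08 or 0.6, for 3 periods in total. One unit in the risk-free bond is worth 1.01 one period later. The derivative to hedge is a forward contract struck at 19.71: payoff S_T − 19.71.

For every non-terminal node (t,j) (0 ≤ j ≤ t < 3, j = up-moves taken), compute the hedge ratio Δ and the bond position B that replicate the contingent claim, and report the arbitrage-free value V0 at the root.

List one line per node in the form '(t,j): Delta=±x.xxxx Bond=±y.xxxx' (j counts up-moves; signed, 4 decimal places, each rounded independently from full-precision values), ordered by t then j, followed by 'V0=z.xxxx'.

The replicating-portfolio and risk-neutral prices coincide; use p* = (1.01−0.6)/(1.08−0.6) = 0.8542 for the latter.
Payoff layer (t=3): V(3,0)=-15.1740, V(3,1)=-11.5452, V(3,2)=-5.0134, V(3,3)=6.7440
(2,0): S=7.5600. Δ = (V_up−V_dn)/(S_up−S_dn) = (-11.5452−-15.1740)/(8.1648−4.5360) = 1.0000. V = [p*·-11.5452 + (1−p*)·-15.1740]/1.01 = -11.9549. B = V − Δ·S = -19.5149.
(2,1): S=13.6080. Δ = (V_up−V_dn)/(S_up−S_dn) = (-5.0134−-11.5452)/(14.6966−8.1648) = 1.0000. V = [p*·-5.0134 + (1−p*)·-11.5452]/1.01 = -5.9069. B = V − Δ·S = -19.5149.
(2,2): S=24.4944. Δ = (V_up−V_dn)/(S_up−S_dn) = (6.7440−-5.0134)/(26.4540−14.6966) = 1.0000. V = [p*·6.7440 + (1−p*)·-5.0134]/1.01 = 4.9795. B = V − Δ·S = -19.5149.
(1,0): S=12.6000. Δ = (V_up−V_dn)/(S_up−S_dn) = (-5.9069−-11.9549)/(13.6080−7.5600) = 1.0000. V = [p*·-5.9069 + (1−p*)·-11.9549]/1.01 = -6.7216. B = V − Δ·S = -19.3216.
(1,1): S=22.6800. Δ = (V_up−V_dn)/(S_up−S_dn) = (4.9795−-5.9069)/(24.4944−13.6080) = 1.0000. V = [p*·4.9795 + (1−p*)·-5.9069]/1.01 = 3.3584. B = V − Δ·S = -19.3216.
(0,0): S=21.0000. Δ = (V_up−V_dn)/(S_up−S_dn) = (3.3584−-6.7216)/(22.6800−12.6000) = 1.0000. V = [p*·3.3584 + (1−p*)·-6.7216]/1.01 = 1.8697. B = V − Δ·S = -19.1303.
Check: Δ(0,0)·S0 + B(0,0) = 1.8697 = V0.

(0,0): Delta=1.0000 Bond=-19.1303
(1,0): Delta=1.0000 Bond=-19.3216
(1,1): Delta=1.0000 Bond=-19.3216
(2,0): Delta=1.0000 Bond=-19.5149
(2,1): Delta=1.0000 Bond=-19.5149
(2,2): Delta=1.0000 Bond=-19.5149
V0=1.8697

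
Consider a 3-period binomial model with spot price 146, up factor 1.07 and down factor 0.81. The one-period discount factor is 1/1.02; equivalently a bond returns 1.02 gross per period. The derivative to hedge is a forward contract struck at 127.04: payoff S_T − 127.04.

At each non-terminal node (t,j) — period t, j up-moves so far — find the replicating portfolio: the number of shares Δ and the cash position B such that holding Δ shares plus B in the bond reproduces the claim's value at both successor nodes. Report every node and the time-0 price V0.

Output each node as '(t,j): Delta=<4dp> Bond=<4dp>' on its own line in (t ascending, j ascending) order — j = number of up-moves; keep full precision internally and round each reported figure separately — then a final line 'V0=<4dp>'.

(0,0): Delta=1.0000 Bond=-119.7126
(1,0): Delta=1.0000 Bond=-122.1069
(1,1): Delta=1.0000 Bond=-122.1069
(2,0): Delta=1.0000 Bond=-124.5490
(2,1): Delta=1.0000 Bond=-124.5490
(2,2): Delta=1.0000 Bond=-124.5490
V0=26.2874

The replicating-portfolio and risk-neutral prices coincide; use p* = (1.02−0.81)/(1.07−0.81) = 0.8077 for the latter.
At expiry t=3: V(3,0)=-49.4496, V(3,1)=-24.5441, V(3,2)=8.3559, V(3,3)=51.8163
Node (2,0) S=95.7906: V=(p*·-24.5441+(1−p*)·-49.4496)/1.02=-28.7584; Δ=(-24.5441−-49.4496)/(102.4959−77.5904)=1.0000; B=V−Δ·S=-124.5490
Node (2,1) S=126.5382: V=(p*·8.3559+(1−p*)·-24.5441)/1.02=1.9892; Δ=(8.3559−-24.5441)/(135.3959−102.4959)=1.0000; B=V−Δ·S=-124.5490
Node (2,2) S=167.1554: V=(p*·51.8163+(1−p*)·8.3559)/1.02=42.6064; Δ=(51.8163−8.3559)/(178.8563−135.3959)=1.0000; B=V−Δ·S=-124.5490
Node (1,0) S=118.2600: V=(p*·1.9892+(1−p*)·-28.7584)/1.02=-3.8469; Δ=(1.9892−-28.7584)/(126.5382−95.7906)=1.0000; B=V−Δ·S=-122.1069
Node (1,1) S=156.2200: V=(p*·42.6064+(1−p*)·1.9892)/1.02=34.1131; Δ=(42.6064−1.9892)/(167.1554−126.5382)=1.0000; B=V−Δ·S=-122.1069
Node (0,0) S=146.0000: V=(p*·34.1131+(1−p*)·-3.8469)/1.02=26.2874; Δ=(34.1131−-3.8469)/(156.2200−118.2600)=1.0000; B=V−Δ·S=-119.7126
Each (Δ,B) replicates both successor values, so the strategy is self-financing and V0 is arbitrage-free.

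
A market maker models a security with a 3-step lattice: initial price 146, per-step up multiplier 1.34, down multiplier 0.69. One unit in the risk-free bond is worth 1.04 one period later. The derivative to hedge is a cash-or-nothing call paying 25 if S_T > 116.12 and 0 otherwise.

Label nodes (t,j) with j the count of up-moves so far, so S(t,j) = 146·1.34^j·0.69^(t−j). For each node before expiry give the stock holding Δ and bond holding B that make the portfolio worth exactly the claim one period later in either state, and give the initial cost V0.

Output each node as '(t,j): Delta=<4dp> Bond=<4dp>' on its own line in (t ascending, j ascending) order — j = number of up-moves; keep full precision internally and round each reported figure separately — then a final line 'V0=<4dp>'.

(0,0): Delta=0.1211 Bond=-5.2826
(1,0): Delta=0.1977 Bond=-13.2119
(1,1): Delta=0.0872 Bond=1.1215
(2,0): Delta=0.0000 Bond=0.0000
(2,1): Delta=0.2849 Bond=-25.5178
(2,2): Delta=0.0000 Bond=24.0385
V0=12.3921

Since d<R<u, set p* = (R−d)/(u−d) = 0.5385; price each node as the discounted p*-expectation of its children.
Terminal payoffs: V(3,0)=0.0000, V(3,1)=0.0000, V(3,2)=25.0000, V(3,3)=25.0000
Node (2,0) S=69.5106: V=(p*·0.0000+(1−p*)·0.0000)/1.04=0.0000; Δ=(0.0000−0.0000)/(93.1442−47.9623)=0.0000; B=V−Δ·S=0.0000
Node (2,1) S=134.9916: V=(p*·25.0000+(1−p*)·0.0000)/1.04=12.9438; Δ=(25.0000−0.0000)/(180.8887−93.1442)=0.2849; B=V−Δ·S=-25.5178
Node (2,2) S=262.1576: V=(p*·25.0000+(1−p*)·25.0000)/1.04=24.0385; Δ=(25.0000−25.0000)/(351.2912−180.8887)=0.0000; B=V−Δ·S=24.0385
Node (1,0) S=100.7400: V=(p*·12.9438+(1−p*)·0.0000)/1.04=6.7017; Δ=(12.9438−0.0000)/(134.9916−69.5106)=0.1977; B=V−Δ·S=-13.2119
Node (1,1) S=195.6400: V=(p*·24.0385+(1−p*)·12.9438)/1.04=18.1902; Δ=(24.0385−12.9438)/(262.1576−134.9916)=0.0872; B=V−Δ·S=1.1215
Node (0,0) S=146.0000: V=(p*·18.1902+(1−p*)·6.7017)/1.04=12.3921; Δ=(18.1902−6.7017)/(195.6400−100.7400)=0.1211; B=V−Δ·S=-5.2826
Each (Δ,B) replicates both successor values, so the strategy is self-financing and V0 is arbitrage-free.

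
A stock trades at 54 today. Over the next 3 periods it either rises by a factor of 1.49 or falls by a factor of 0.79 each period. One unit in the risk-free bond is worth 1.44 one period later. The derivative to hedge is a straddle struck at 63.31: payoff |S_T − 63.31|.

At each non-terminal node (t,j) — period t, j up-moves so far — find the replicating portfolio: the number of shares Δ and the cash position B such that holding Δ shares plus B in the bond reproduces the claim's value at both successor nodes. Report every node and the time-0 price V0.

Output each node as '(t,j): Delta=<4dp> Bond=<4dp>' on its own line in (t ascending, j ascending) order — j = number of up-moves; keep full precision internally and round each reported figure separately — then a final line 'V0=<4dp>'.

The replicating-portfolio and risk-neutral prices coincide; use p* = (1.44−0.79)/(1.49−0.79) = 0.9286 for the latter.
Terminal payoffs: V(3,0)=36.6859, V(3,1)=13.0949, V(3,2)=31.3995, V(3,3)=115.3192
(2,0): S=33.7014. Δ = (V_up−V_dn)/(S_up−S_dn) = (13.0949−36.6859)/(50.2151−26.6241) = -1.0000. V = [p*·13.0949 + (1−p*)·36.6859]/1.44 = 10.2639. B = V − Δ·S = 43.9653.
(2,1): S=63.5634. Δ = (V_up−V_dn)/(S_up−S_dn) = (31.3995−13.0949)/(94.7095−50.2151) = 0.4114. V = [p*·31.3995 + (1−p*)·13.0949]/1.44 = 20.8972. B = V − Δ·S = -5.2521.
(2,2): S=119.8854. Δ = (V_up−V_dn)/(S_up−S_dn) = (115.3192−31.3995)/(178.6292−94.7095) = 1.0000. V = [p*·115.3192 + (1−p*)·31.3995]/1.44 = 75.9201. B = V − Δ·S = -43.9653.
(1,0): S=42.6600. Δ = (V_up−V_dn)/(S_up−S_dn) = (20.8972−10.2639)/(63.5634−33.7014) = 0.3561. V = [p*·20.8972 + (1−p*)·10.2639]/1.44 = 13.9845. B = V − Δ·S = -1.2060.
(1,1): S=80.4600. Δ = (V_up−V_dn)/(S_up−S_dn) = (75.9201−20.8972)/(119.8854−63.5634) = 0.9769. V = [p*·75.9201 + (1−p*)·20.8972]/1.44 = 49.9930. B = V − Δ·S = -28.6111.
(0,0): S=54.0000. Δ = (V_up−V_dn)/(S_up−S_dn) = (49.9930−13.9845)/(80.4600−42.6600) = 0.9526. V = [p*·49.9930 + (1−p*)·13.9845]/1.44 = 32.9312. B = V − Δ·S = -18.5095.
Self-financing check: at every node Δ·S+B equals the discounted successor values.

(0,0): Delta=0.9526 Bond=-18.5095
(1,0): Delta=0.3561 Bond=-1.2060
(1,1): Delta=0.9769 Bond=-28.6111
(2,0): Delta=-1.0000 Bond=43.9653
(2,1): Delta=0.4114 Bond=-5.2521
(2,2): Delta=1.0000 Bond=-43.9653
V0=32.9312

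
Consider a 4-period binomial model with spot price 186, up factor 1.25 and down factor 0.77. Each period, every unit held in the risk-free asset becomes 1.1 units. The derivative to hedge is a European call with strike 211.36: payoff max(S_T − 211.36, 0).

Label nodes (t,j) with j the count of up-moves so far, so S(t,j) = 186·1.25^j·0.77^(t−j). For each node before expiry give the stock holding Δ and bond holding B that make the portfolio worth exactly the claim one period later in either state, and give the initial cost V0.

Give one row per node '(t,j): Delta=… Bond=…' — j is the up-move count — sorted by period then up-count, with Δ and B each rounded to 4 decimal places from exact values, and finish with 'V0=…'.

Since d<R<u, set p* = (R−d)/(u−d) = 0.6875; price each node as the discounted p*-expectation of its children.
Terminal values V(4,·): V(4,0)=0.0000, V(4,1)=0.0000, V(4,2)=0.0000, V(4,3)=68.3666, V(4,4)=242.7416
(3,0): S=84.9151. Δ = (V_up−V_dn)/(S_up−S_dn) = (0.0000−0.0000)/(106.1439−65.3847) = 0.0000. V = [p*·0.0000 + (1−p*)·0.0000]/1.1 = 0.0000. B = V − Δ·S = 0.0000.
(3,1): S=137.8492. Δ = (V_up−V_dn)/(S_up−S_dn) = (0.0000−0.0000)/(172.3116−106.1439) = 0.0000. V = [p*·0.0000 + (1−p*)·0.0000]/1.1 = 0.0000. B = V − Δ·S = 0.0000.
(3,2): S=223.7812. Δ = (V_up−V_dn)/(S_up−S_dn) = (68.3666−0.0000)/(279.7266−172.3116) = 0.6365. V = [p*·68.3666 + (1−p*)·0.0000]/1.1 = 42.7291. B = V − Δ·S = -99.7012.
(3,3): S=363.2812. Δ = (V_up−V_dn)/(S_up−S_dn) = (242.7416−68.3666)/(454.1016−279.7266) = 1.0000. V = [p*·242.7416 + (1−p*)·68.3666]/1.1 = 171.1358. B = V − Δ·S = -192.1455.
(2,0): S=110.2794. Δ = (V_up−V_dn)/(S_up−S_dn) = (0.0000−0.0000)/(137.8492−84.9151) = 0.0000. V = [p*·0.0000 + (1−p*)·0.0000]/1.1 = 0.0000. B = V − Δ·S = 0.0000.
(2,1): S=179.0250. Δ = (V_up−V_dn)/(S_up−S_dn) = (42.7291−0.0000)/(223.7812−137.8493) = 0.4972. V = [p*·42.7291 + (1−p*)·0.0000]/1.1 = 26.7057. B = V − Δ·S = -62.3133.
(2,2): S=290.6250. Δ = (V_up−V_dn)/(S_up−S_dn) = (171.1358−42.7291)/(363.2812−223.7812) = 0.9205. V = [p*·171.1358 + (1−p*)·42.7291]/1.1 = 119.0988. B = V − Δ·S = -148.4151.
(1,0): S=143.2200. Δ = (V_up−V_dn)/(S_up−S_dn) = (26.7057−0.0000)/(179.0250−110.2794) = 0.3885. V = [p*·26.7057 + (1−p*)·0.0000]/1.1 = 16.6911. B = V − Δ·S = -38.9458.
(1,1): S=232.5000. Δ = (V_up−V_dn)/(S_up−S_dn) = (119.0988−26.7057)/(290.6250−179.0250) = 0.8279. V = [p*·119.0988 + (1−p*)·26.7057]/1.1 = 82.0236. B = V − Δ·S = -110.4621.
(0,0): S=186.0000. Δ = (V_up−V_dn)/(S_up−S_dn) = (82.0236−16.6911)/(232.5000−143.2200) = 0.7318. V = [p*·82.0236 + (1−p*)·16.6911]/1.1 = 56.0065. B = V − Δ·S = -80.1030.
Each (Δ,B) replicates both successor values, so the strategy is self-financing and V0 is arbitrage-free.

(0,0): Delta=0.7318 Bond=-80.1030
(1,0): Delta=0.3885 Bond=-38.9458
(1,1): Delta=0.8279 Bond=-110.4621
(2,0): Delta=0.0000 Bond=0.0000
(2,1): Delta=0.4972 Bond=-62.3133
(2,2): Delta=0.9205 Bond=-148.4151
(3,0): Delta=0.0000 Bond=0.0000
(3,1): Delta=0.0000 Bond=0.0000
(3,2): Delta=0.6365 Bond=-99.7012
(3,3): Delta=1.0000 Bond=-192.1455
V0=56.0065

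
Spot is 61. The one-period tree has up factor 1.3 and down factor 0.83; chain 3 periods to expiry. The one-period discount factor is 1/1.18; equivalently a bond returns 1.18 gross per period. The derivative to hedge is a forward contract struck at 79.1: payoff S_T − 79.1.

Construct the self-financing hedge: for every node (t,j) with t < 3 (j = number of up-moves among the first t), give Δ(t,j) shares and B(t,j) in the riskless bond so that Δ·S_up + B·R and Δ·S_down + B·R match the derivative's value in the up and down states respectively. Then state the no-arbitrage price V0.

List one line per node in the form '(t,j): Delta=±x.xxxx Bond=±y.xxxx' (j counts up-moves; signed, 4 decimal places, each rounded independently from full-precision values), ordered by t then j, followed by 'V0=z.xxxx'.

(0,0): Delta=1.0000 Bond=-48.1427
(1,0): Delta=1.0000 Bond=-56.8084
(1,1): Delta=1.0000 Bond=-56.8084
(2,0): Delta=1.0000 Bond=-67.0339
(2,1): Delta=1.0000 Bond=-67.0339
(2,2): Delta=1.0000 Bond=-67.0339
V0=12.8573

The replicating-portfolio and risk-neutral prices coincide; use p* = (1.18−0.83)/(1.3−0.83) = 0.7447 for the latter.
Terminal values V(3,·): V(3,0)=-44.2210, V(3,1)=-24.4702, V(3,2)=6.4647, V(3,3)=54.9170
Node (2,0) S=42.0229: V=(p*·-24.4702+(1−p*)·-44.2210)/1.18=-25.0110; Δ=(-24.4702−-44.2210)/(54.6298−34.8790)=1.0000; B=V−Δ·S=-67.0339
Node (2,1) S=65.8190: V=(p*·6.4647+(1−p*)·-24.4702)/1.18=-1.2149; Δ=(6.4647−-24.4702)/(85.5647−54.6298)=1.0000; B=V−Δ·S=-67.0339
Node (2,2) S=103.0900: V=(p*·54.9170+(1−p*)·6.4647)/1.18=36.0561; Δ=(54.9170−6.4647)/(134.0170−85.5647)=1.0000; B=V−Δ·S=-67.0339
Node (1,0) S=50.6300: V=(p*·-1.2149+(1−p*)·-25.0110)/1.18=-6.1784; Δ=(-1.2149−-25.0110)/(65.8190−42.0229)=1.0000; B=V−Δ·S=-56.8084
Node (1,1) S=79.3000: V=(p*·36.0561+(1−p*)·-1.2149)/1.18=22.4916; Δ=(36.0561−-1.2149)/(103.0900−65.8190)=1.0000; B=V−Δ·S=-56.8084
Node (0,0) S=61.0000: V=(p*·22.4916+(1−p*)·-6.1784)/1.18=12.8573; Δ=(22.4916−-6.1784)/(79.3000−50.6300)=1.0000; B=V−Δ·S=-48.1427
Check: Δ(0,0)·S0 + B(0,0) = 12.8573 = V0.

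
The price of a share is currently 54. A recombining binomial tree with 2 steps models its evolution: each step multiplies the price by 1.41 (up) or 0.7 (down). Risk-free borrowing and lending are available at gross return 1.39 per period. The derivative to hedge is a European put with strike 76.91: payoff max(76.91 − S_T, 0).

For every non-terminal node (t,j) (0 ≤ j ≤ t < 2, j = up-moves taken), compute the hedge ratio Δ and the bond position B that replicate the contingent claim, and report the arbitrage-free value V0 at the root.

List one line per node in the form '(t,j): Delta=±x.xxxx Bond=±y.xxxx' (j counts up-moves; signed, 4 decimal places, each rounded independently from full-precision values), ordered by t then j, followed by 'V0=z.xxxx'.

No-arbitrage ⇒ martingale measure with p* = (R−d)/(u−d) = 0.9718.
Terminal values V(2,·): V(2,0)=50.4500, V(2,1)=23.6120, V(2,2)=0.0000
  t=1,j=0: stock 37.8000 → up 53.2980 (V=23.6120), down 26.4600 (V=50.4500). Price 17.5309; hedge Δ=-1.0000, bond B=55.3309.
  t=1,j=1: stock 76.1400 → up 107.3574 (V=0.0000), down 53.2980 (V=23.6120). Price 0.4785; hedge Δ=-0.4368, bond B=33.7348.
  t=0,j=0: stock 54.0000 → up 76.1400 (V=0.4785), down 37.8000 (V=17.5309). Price 0.6898; hedge Δ=-0.4448, bond B=24.7073.
Self-financing check: at every node Δ·S+B equals the discounted successor values.

(0,0): Delta=-0.4448 Bond=24.7073
(1,0): Delta=-1.0000 Bond=55.3309
(1,1): Delta=-0.4368 Bond=33.7348
V0=0.6898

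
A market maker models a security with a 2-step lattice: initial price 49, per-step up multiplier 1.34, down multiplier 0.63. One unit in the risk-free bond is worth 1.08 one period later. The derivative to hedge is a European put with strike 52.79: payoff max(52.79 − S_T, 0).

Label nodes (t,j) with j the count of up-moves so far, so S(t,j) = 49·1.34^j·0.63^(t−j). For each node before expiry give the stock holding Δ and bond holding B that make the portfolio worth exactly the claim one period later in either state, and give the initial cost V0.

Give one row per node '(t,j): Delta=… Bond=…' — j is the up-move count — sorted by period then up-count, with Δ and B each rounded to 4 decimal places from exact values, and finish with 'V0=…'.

(0,0): Delta=-0.4063 Bond=28.2897
(1,0): Delta=-1.0000 Bond=48.8796
(1,1): Delta=-0.2451 Bond=19.9640
V0=8.3798

Under the risk-neutral measure, an up-move has probability p* = (R−d)/(u−d) = 0.6338 and values discount at R = 1.08.
Terminal payoffs: V(2,0)=33.3419, V(2,1)=11.4242, V(2,2)=0.0000
(1,0): S=30.8700. Δ = (V_up−V_dn)/(S_up−S_dn) = (11.4242−33.3419)/(41.3658−19.4481) = -1.0000. V = [p*·11.4242 + (1−p*)·33.3419]/1.08 = 18.0096. B = V − Δ·S = 48.8796.
(1,1): S=65.6600. Δ = (V_up−V_dn)/(S_up−S_dn) = (0.0000−11.4242)/(87.9844−41.3658) = -0.2451. V = [p*·0.0000 + (1−p*)·11.4242]/1.08 = 3.8736. B = V − Δ·S = 19.9640.
(0,0): S=49.0000. Δ = (V_up−V_dn)/(S_up−S_dn) = (3.8736−18.0096)/(65.6600−30.8700) = -0.4063. V = [p*·3.8736 + (1−p*)·18.0096]/1.08 = 8.3798. B = V − Δ·S = 28.2897.
Check: Δ(0,0)·S0 + B(0,0) = 8.3798 = V0.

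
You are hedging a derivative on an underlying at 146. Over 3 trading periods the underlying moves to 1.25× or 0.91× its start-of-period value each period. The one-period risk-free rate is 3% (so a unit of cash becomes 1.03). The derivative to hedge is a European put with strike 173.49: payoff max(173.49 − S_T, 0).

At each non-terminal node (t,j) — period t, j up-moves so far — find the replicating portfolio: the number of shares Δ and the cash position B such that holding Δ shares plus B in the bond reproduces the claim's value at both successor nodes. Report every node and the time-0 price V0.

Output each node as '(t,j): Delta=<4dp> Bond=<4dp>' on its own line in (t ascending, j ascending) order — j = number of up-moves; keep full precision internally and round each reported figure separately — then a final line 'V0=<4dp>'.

(0,0): Delta=-0.5208 Bond=100.8376
(1,0): Delta=-0.7413 Bond=133.1646
(1,1): Delta=-0.2264 Bond=50.1425
(2,0): Delta=-1.0000 Bond=168.4369
(2,1): Delta=-0.3960 Bond=79.8178
(2,2): Delta=0.0000 Bond=0.0000
V0=24.8075

Under the risk-neutral measure, an up-move has probability p* = (R−d)/(u−d) = 0.3529 and values discount at R = 1.03.
At expiry t=3: V(3,0)=63.4686, V(3,1)=22.3618, V(3,2)=0.0000, V(3,3)=0.0000
  t=2,j=0: stock 120.9026 → up 151.1283 (V=22.3618), down 110.0214 (V=63.4686). Price 47.5343; hedge Δ=-1.0000, bond B=168.4369.
  t=2,j=1: stock 166.0750 → up 207.5938 (V=0.0000), down 151.1283 (V=22.3618). Price 14.0479; hedge Δ=-0.3960, bond B=79.8178.
  t=2,j=2: stock 228.1250 → up 285.1562 (V=0.0000), down 207.5938 (V=0.0000). Price 0.0000; hedge Δ=0.0000, bond B=0.0000.
  t=1,j=0: stock 132.8600 → up 166.0750 (V=14.0479), down 120.9026 (V=47.5343). Price 34.6753; hedge Δ=-0.7413, bond B=133.1646.
  t=1,j=1: stock 182.5000 → up 228.1250 (V=0.0000), down 166.0750 (V=14.0479). Price 8.8251; hedge Δ=-0.2264, bond B=50.1425.
  t=0,j=0: stock 146.0000 → up 182.5000 (V=8.8251), down 132.8600 (V=34.6753). Price 24.8075; hedge Δ=-0.5208, bond B=100.8376.
Check: Δ(0,0)·S0 + B(0,0) = 24.8075 = V0.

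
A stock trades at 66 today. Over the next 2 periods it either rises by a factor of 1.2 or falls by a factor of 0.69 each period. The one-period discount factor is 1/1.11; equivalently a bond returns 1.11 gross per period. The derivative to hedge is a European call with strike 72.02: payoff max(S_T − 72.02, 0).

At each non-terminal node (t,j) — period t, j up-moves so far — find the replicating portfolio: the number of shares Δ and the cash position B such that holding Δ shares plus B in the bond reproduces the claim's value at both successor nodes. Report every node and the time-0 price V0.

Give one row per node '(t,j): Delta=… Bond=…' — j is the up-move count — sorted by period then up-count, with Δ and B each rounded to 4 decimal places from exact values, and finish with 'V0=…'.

(0,0): Delta=0.5074 Bond=-20.8170
(1,0): Delta=0.0000 Bond=0.0000
(1,1): Delta=0.5699 Bond=-28.0583
V0=12.6712

Risk-neutral probability p* = (R−d)/(u−d) = (1.11−0.69)/(1.2−0.69) = 0.8235.
Terminal values V(2,·): V(2,0)=0.0000, V(2,1)=0.0000, V(2,2)=23.0200
  t=1,j=0: stock 45.5400 → up 54.6480 (V=0.0000), down 31.4226 (V=0.0000). Price 0.0000; hedge Δ=0.0000, bond B=0.0000.
  t=1,j=1: stock 79.2000 → up 95.0400 (V=23.0200), down 54.6480 (V=0.0000). Price 17.0790; hedge Δ=0.5699, bond B=-28.0583.
  t=0,j=0: stock 66.0000 → up 79.2000 (V=17.0790), down 45.5400 (V=0.0000). Price 12.6712; hedge Δ=0.5074, bond B=-20.8170.
Check: Δ(0,0)·S0 + B(0,0) = 12.6712 = V0.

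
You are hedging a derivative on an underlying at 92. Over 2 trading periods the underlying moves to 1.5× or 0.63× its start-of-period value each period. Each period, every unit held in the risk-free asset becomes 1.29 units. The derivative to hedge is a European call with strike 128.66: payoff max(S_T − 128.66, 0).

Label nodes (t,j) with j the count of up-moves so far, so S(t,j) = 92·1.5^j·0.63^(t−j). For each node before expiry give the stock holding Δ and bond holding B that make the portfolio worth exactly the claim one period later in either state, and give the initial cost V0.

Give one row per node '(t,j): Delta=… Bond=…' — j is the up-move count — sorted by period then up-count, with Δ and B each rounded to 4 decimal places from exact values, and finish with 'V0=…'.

Under the risk-neutral measure, an up-move has probability p* = (R−d)/(u−d) = 0.7586 and values discount at R = 1.29.
Terminal payoffs: V(2,0)=0.0000, V(2,1)=0.0000, V(2,2)=78.3400
(1,0): S=57.9600. Δ = (V_up−V_dn)/(S_up−S_dn) = (0.0000−0.0000)/(86.9400−36.5148) = 0.0000. V = [p*·0.0000 + (1−p*)·0.0000]/1.29 = 0.0000. B = V − Δ·S = 0.0000.
(1,1): S=138.0000. Δ = (V_up−V_dn)/(S_up−S_dn) = (78.3400−0.0000)/(207.0000−86.9400) = 0.6525. V = [p*·78.3400 + (1−p*)·0.0000]/1.29 = 46.0700. B = V − Δ·S = -43.9759.
(0,0): S=92.0000. Δ = (V_up−V_dn)/(S_up−S_dn) = (46.0700−0.0000)/(138.0000−57.9600) = 0.5756. V = [p*·46.0700 + (1−p*)·0.0000]/1.29 = 27.0928. B = V − Δ·S = -25.8613.
Each (Δ,B) replicates both successor values, so the strategy is self-financing and V0 is arbitrage-free.

(0,0): Delta=0.5756 Bond=-25.8613
(1,0): Delta=0.0000 Bond=0.0000
(1,1): Delta=0.6525 Bond=-43.9759
V0=27.0928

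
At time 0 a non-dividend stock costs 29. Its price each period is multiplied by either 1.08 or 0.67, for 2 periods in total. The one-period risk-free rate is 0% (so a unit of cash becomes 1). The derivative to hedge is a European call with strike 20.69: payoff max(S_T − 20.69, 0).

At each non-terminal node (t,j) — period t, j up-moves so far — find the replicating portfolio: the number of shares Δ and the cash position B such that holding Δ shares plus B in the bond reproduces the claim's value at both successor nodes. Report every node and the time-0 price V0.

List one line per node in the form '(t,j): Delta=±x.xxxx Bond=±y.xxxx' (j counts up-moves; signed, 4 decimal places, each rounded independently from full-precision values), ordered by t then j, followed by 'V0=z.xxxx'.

Under the risk-neutral measure, an up-move has probability p* = (R−d)/(u−d) = 0.8049 and values discount at R = 1.
Terminal payoffs: V(2,0)=0.0000, V(2,1)=0.2944, V(2,2)=13.1356
  t=1,j=0: stock 19.4300 → up 20.9844 (V=0.2944), down 13.0181 (V=0.0000). Price 0.2370; hedge Δ=0.0370, bond B=-0.4811.
  t=1,j=1: stock 31.3200 → up 33.8256 (V=13.1356), down 20.9844 (V=0.2944). Price 10.6300; hedge Δ=1.0000, bond B=-20.6900.
  t=0,j=0: stock 29.0000 → up 31.3200 (V=10.6300), down 19.4300 (V=0.2370). Price 8.6021; hedge Δ=0.8741, bond B=-16.7468.
Each (Δ,B) replicates both successor values, so the strategy is self-financing and V0 is arbitrage-free.

(0,0): Delta=0.8741 Bond=-16.7468
(1,0): Delta=0.0370 Bond=-0.4811
(1,1): Delta=1.0000 Bond=-20.6900
V0=8.6021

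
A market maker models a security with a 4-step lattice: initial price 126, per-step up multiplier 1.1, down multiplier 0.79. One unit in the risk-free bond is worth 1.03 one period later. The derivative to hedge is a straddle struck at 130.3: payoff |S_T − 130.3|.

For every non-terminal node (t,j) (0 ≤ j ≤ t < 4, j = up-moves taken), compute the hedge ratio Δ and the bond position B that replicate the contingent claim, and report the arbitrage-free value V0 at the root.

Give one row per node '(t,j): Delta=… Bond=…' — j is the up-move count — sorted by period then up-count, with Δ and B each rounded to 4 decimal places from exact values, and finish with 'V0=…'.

(0,0): Delta=0.1721 Bond=4.3053
(1,0): Delta=-0.9199 Bond=113.1268
(1,1): Delta=0.4008 Bond=-27.2675
(2,0): Delta=-1.0000 Bond=122.8202
(2,1): Delta=-0.9031 Bond=114.6832
(2,2): Delta=0.6739 Bond=-69.7263
(3,0): Delta=-1.0000 Bond=126.5049
(3,1): Delta=-1.0000 Bond=126.5049
(3,2): Delta=-0.8828 Bond=115.6792
(3,3): Delta=1.0000 Bond=-126.5049
V0=25.9845

No-arbitrage ⇒ martingale measure with p* = (R−d)/(u−d) = 0.7742.
At expiry t=4: V(4,0)=81.2229, V(4,1)=61.9648, V(4,2)=35.1497, V(4,3)=2.1877, V(4,4)=54.1766
Node (3,0) S=62.1229: V=(p*·61.9648+(1−p*)·81.2229)/1.03=64.3819; Δ=(61.9648−81.2229)/(68.3352−49.0771)=-1.0000; B=V−Δ·S=126.5049
Node (3,1) S=86.5003: V=(p*·35.1497+(1−p*)·61.9648)/1.03=40.0046; Δ=(35.1497−61.9648)/(95.1503−68.3352)=-1.0000; B=V−Δ·S=126.5049
Node (3,2) S=120.4434: V=(p*·2.1877+(1−p*)·35.1497)/1.03=9.3503; Δ=(2.1877−35.1497)/(132.4877−95.1503)=-0.8828; B=V−Δ·S=115.6792
Node (3,3) S=167.7060: V=(p*·54.1766+(1−p*)·2.1877)/1.03=41.2011; Δ=(54.1766−2.1877)/(184.4766−132.4877)=1.0000; B=V−Δ·S=-126.5049
Node (2,0) S=78.6366: V=(p*·40.0046+(1−p*)·64.3819)/1.03=44.1836; Δ=(40.0046−64.3819)/(86.5003−62.1229)=-1.0000; B=V−Δ·S=122.8202
Node (2,1) S=109.4940: V=(p*·9.3503+(1−p*)·40.0046)/1.03=15.7983; Δ=(9.3503−40.0046)/(120.4434−86.5003)=-0.9031; B=V−Δ·S=114.6832
Node (2,2) S=152.4600: V=(p*·41.2011+(1−p*)·9.3503)/1.03=33.0185; Δ=(41.2011−9.3503)/(167.7060−120.4434)=0.6739; B=V−Δ·S=-69.7263
Node (1,0) S=99.5400: V=(p*·15.7983+(1−p*)·44.1836)/1.03=21.5610; Δ=(15.7983−44.1836)/(109.4940−78.6366)=-0.9199; B=V−Δ·S=113.1268
Node (1,1) S=138.6000: V=(p*·33.0185+(1−p*)·15.7983)/1.03=28.2816; Δ=(33.0185−15.7983)/(152.4600−109.4940)=0.4008; B=V−Δ·S=-27.2675
Node (0,0) S=126.0000: V=(p*·28.2816+(1−p*)·21.5610)/1.03=25.9845; Δ=(28.2816−21.5610)/(138.6000−99.5400)=0.1721; B=V−Δ·S=4.3053
Root portfolio cost Δ·126+B reproduces V0=25.9845.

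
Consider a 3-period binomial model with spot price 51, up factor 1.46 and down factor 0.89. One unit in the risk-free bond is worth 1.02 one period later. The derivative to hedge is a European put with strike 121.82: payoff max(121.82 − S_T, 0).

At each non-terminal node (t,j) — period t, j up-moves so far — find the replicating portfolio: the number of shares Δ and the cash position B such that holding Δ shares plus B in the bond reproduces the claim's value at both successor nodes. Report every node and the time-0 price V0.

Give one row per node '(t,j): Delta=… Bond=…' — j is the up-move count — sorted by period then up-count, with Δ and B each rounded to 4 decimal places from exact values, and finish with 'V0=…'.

(0,0): Delta=-0.9365 Bond=111.9697
(1,0): Delta=-1.0000 Bond=117.0896
(1,1): Delta=-0.8056 Bond=104.4598
(2,0): Delta=-1.0000 Bond=119.4314
(2,1): Delta=-1.0000 Bond=119.4314
(2,2): Delta=-0.4045 Bond=62.9469
V0=64.2062

Risk-neutral probability p* = (R−d)/(u−d) = (1.02−0.89)/(1.46−0.89) = 0.2281.
Payoff layer (t=3): V(3,0)=85.8666, V(3,1)=62.8402, V(3,2)=25.0667, V(3,3)=0.0000
(2,0): S=40.3971. Δ = (V_up−V_dn)/(S_up−S_dn) = (62.8402−85.8666)/(58.9798−35.9534) = -1.0000. V = [p*·62.8402 + (1−p*)·85.8666]/1.02 = 79.0343. B = V − Δ·S = 119.4314.
(2,1): S=66.2694. Δ = (V_up−V_dn)/(S_up−S_dn) = (25.0667−62.8402)/(96.7533−58.9798) = -1.0000. V = [p*·25.0667 + (1−p*)·62.8402]/1.02 = 53.1620. B = V − Δ·S = 119.4314.
(2,2): S=108.7116. Δ = (V_up−V_dn)/(S_up−S_dn) = (0.0000−25.0667)/(158.7189−96.7533) = -0.4045. V = [p*·0.0000 + (1−p*)·25.0667]/1.02 = 18.9703. B = V − Δ·S = 62.9469.
(1,0): S=45.3900. Δ = (V_up−V_dn)/(S_up−S_dn) = (53.1620−79.0343)/(66.2694−40.3971) = -1.0000. V = [p*·53.1620 + (1−p*)·79.0343]/1.02 = 71.6996. B = V − Δ·S = 117.0896.
(1,1): S=74.4600. Δ = (V_up−V_dn)/(S_up−S_dn) = (18.9703−53.1620)/(108.7116−66.2694) = -0.8056. V = [p*·18.9703 + (1−p*)·53.1620]/1.02 = 44.4744. B = V − Δ·S = 104.4598.
(0,0): S=51.0000. Δ = (V_up−V_dn)/(S_up−S_dn) = (44.4744−71.6996)/(74.4600−45.3900) = -0.9365. V = [p*·44.4744 + (1−p*)·71.6996]/1.02 = 64.2062. B = V − Δ·S = 111.9697.
Each (Δ,B) replicates both successor values, so the strategy is self-financing and V0 is arbitrage-free.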